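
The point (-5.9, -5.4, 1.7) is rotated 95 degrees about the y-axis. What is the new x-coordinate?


Rotation about y-axis: x' = x*cos(theta) + z*sin(theta)
= -5.9 * -0.0872 + 1.7 * 0.9962
= 2.2077


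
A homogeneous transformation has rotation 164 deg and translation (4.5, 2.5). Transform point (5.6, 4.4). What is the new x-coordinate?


x' = cos(theta)*px - sin(theta)*py + tx
= -0.9613*5.6 - 0.2756*4.4 + 4.5
= -2.0959


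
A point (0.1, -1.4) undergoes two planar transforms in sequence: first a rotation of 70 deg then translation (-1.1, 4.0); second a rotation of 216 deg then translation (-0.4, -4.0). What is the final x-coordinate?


After transform 1:
x1 = cos(70)*0.1 - sin(70)*-1.4 + -1.1 = 0.2498
y1 = sin(70)*0.1 + cos(70)*-1.4 + 4.0 = 3.6151
After transform 2:
x2 = cos(216)*0.2498 - sin(216)*3.6151 + -0.4
= 1.5229


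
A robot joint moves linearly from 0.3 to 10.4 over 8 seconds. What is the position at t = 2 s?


s = t/T = 2/8 = 0.25
p(t) = p0 + (pf-p0)*s
= 0.3 + (10.4 - 0.3) * 0.25
= 2.825


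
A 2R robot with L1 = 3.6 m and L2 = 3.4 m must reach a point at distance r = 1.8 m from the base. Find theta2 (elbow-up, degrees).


cos(theta2) = (r^2 - L1^2 - L2^2) / (2*L1*L2)
cos(theta2) = (3.24 - 12.96 - 11.56) / 24.48
cos(theta2) = -0.869281
theta2 = 150.3752 degrees


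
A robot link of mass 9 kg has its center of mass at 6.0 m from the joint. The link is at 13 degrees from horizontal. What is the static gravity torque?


tau = m*g*L*cos(angle)
= 9 * 9.81 * 6.0 * cos(13 deg)
= 9 * 9.81 * 6.0 * 0.9744
= 516.1628 Nm


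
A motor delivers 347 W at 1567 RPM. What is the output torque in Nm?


omega = 1567 * 2*pi/60 = 164.0959 rad/s
tau = P / omega = 347 / 164.0959
= 2.1146 Nm


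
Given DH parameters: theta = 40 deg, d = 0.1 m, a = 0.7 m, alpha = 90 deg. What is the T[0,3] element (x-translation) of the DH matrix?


T[0,3] = a * cos(theta)
= 0.7 * cos(40 deg)
= 0.7 * 0.766
= 0.5362


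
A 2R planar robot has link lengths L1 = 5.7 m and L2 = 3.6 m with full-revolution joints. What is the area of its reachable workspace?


r_max = L1 + L2 = 9.3 m
r_min = |L1 - L2| = 2.1 m
Area = pi*(r_max^2 - r_min^2)
= pi*(86.49 - 4.41)
= pi * 82.08
= 257.8619 m^2


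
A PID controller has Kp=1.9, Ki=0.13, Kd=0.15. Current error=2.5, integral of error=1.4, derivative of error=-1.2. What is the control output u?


u = Kp*e + Ki*int(e) + Kd*de/dt
= 1.9*2.5 + 0.13*1.4 + 0.15*(-1.2)
= 4.75 + 0.182 + -0.18
= 4.752


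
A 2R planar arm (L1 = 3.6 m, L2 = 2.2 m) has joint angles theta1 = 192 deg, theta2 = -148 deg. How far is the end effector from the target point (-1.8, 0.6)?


End effector via forward kinematics:
x = L1*cos(t1) + L2*cos(t1+t2) = -1.9388
y = L1*sin(t1) + L2*sin(t1+t2) = 0.7798
Distance to target:
d = sqrt((-1.8 - -1.9388)^2 + (0.6 - 0.7798)^2)
= sqrt(0.0193 + 0.0323)
= 0.2271 m


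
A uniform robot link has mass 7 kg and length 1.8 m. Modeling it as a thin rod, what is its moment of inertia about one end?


I = (1/3) * m * L^2
= (1/3) * 7 * 1.8^2
= 0.333333 * 7 * 3.24
= 7.56 kg*m^2


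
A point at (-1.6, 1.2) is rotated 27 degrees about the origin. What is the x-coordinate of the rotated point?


x' = x*cos(theta) - y*sin(theta)
cos(27 deg) = 0.891, sin(27 deg) = 0.454
x' = -1.6 * 0.891 - 1.2 * 0.454
= -1.4256 - 0.5448
= -1.9704


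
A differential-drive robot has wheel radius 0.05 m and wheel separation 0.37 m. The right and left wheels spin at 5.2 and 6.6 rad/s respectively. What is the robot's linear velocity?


vR = r*wR = 0.05*5.2 = 0.26 m/s
vL = r*wL = 0.05*6.6 = 0.33 m/s
v = (vR+vL)/2 = 0.295 m/s
omega = (vR-vL)/L = -0.1892 rad/s
linear velocity = 0.295 m/s


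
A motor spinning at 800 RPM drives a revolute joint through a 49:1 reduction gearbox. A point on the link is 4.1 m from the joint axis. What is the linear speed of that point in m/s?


omega_motor = 800 * 2*pi/60 = 83.7758 rad/s
omega_joint = omega_motor / 49 = 1.7097 rad/s
v = omega_joint * r = 1.7097 * 4.1
= 7.0098 m/s


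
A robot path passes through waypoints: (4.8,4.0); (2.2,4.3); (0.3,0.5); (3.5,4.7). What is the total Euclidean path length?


Segment lengths:
  seg1 = sqrt((-2.6)^2 + (0.3)^2) = 2.6173
  seg2 = sqrt((-1.9)^2 + (-3.8)^2) = 4.2485
  seg3 = sqrt((3.2)^2 + (4.2)^2) = 5.2802
Total = 12.1459


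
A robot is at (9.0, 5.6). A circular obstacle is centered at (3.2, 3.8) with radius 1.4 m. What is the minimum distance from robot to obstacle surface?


center_dist = sqrt((9.0-3.2)^2 + (5.6-3.8)^2)
= sqrt(33.64 + 3.24)
= 6.0729
min_dist = center_dist - radius = 6.0729 - 1.4 = 4.6729 m


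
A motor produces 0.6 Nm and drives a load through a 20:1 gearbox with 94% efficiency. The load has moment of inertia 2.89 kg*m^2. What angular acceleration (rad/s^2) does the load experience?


tau_out = tau_motor * N * eta
= 0.6 * 20 * 0.94 = 11.28 Nm
alpha = tau_out / I = 11.28 / 2.89
= 3.9031 rad/s^2


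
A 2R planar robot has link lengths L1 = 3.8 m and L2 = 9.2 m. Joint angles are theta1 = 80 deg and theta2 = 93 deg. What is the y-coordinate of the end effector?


Convert angles to radians: theta1 = 1.3963, theta2 = 1.6232
y = L1*sin(theta1) + L2*sin(theta1+theta2)
y = 3.7423 + 1.1212
y = 4.8635


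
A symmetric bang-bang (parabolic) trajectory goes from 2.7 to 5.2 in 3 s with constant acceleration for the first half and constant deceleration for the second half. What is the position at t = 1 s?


Symmetric rest-to-rest: each phase covers (pf-p0)/2 in time T/2. 0.5*a*(T/2)^2 = (pf-p0)/2 => a = 4*(pf-p0)/T^2
a = 4*(5.2-2.7)/3^2 = 1.1111
t = 1 is in the acceleration phase (t <= T/2).
p = p0 + 0.5*a*t^2 = 2.7 + 0.5*1.1111*1^2
= 3.2556


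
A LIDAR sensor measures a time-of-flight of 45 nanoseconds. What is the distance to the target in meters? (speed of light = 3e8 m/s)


tof = 45 ns = 4.5e-08 s
dist = c * tof / 2
= 3e8 * 4.5e-08 / 2
= 6.75 m


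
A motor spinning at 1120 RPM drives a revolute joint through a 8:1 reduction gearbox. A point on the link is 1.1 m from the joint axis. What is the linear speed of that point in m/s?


omega_motor = 1120 * 2*pi/60 = 117.2861 rad/s
omega_joint = omega_motor / 8 = 14.6608 rad/s
v = omega_joint * r = 14.6608 * 1.1
= 16.1268 m/s


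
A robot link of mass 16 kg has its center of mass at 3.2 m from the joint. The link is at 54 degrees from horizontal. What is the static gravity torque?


tau = m*g*L*cos(angle)
= 16 * 9.81 * 3.2 * cos(54 deg)
= 16 * 9.81 * 3.2 * 0.5878
= 295.2281 Nm


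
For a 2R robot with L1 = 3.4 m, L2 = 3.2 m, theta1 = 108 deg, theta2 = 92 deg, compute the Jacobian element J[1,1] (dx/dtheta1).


J[1,1] = -L1*sin(t1) - L2*sin(t1+t2)
= -3.4*sin(108) - 3.2*sin(200)
= -2.1391


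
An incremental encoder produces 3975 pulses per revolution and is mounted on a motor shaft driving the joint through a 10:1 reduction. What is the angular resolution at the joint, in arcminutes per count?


counts per rev = 3975
effective counts at joint = 3975 * 10 = 39750
resolution = 360*60 / 39750
= 0.5434 arcmin/count


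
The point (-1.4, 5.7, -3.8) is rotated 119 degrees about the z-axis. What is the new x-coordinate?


Rotation about z-axis: x' = x*cos(theta) - y*sin(theta)
= -1.4 * -0.4848 - 5.7 * 0.8746
= -4.3066


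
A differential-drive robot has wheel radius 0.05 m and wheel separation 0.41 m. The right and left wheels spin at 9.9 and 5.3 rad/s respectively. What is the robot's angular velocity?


vR = r*wR = 0.05*9.9 = 0.495 m/s
vL = r*wL = 0.05*5.3 = 0.265 m/s
v = (vR+vL)/2 = 0.38 m/s
omega = (vR-vL)/L = 0.561 rad/s
angular velocity = 0.561 rad/s


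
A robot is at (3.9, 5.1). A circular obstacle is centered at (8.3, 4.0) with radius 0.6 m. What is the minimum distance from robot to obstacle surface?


center_dist = sqrt((3.9-8.3)^2 + (5.1-4.0)^2)
= sqrt(19.36 + 1.21)
= 4.5354
min_dist = center_dist - radius = 4.5354 - 0.6 = 3.9354 m


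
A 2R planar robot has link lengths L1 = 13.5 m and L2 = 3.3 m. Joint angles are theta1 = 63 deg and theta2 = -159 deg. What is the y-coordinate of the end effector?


Convert angles to radians: theta1 = 1.0996, theta2 = -2.7751
y = L1*sin(theta1) + L2*sin(theta1+theta2)
y = 12.0286 + -3.2819
y = 8.7467


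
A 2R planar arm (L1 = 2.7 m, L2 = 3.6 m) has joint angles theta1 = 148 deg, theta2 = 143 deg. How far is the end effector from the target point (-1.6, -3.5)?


End effector via forward kinematics:
x = L1*cos(t1) + L2*cos(t1+t2) = -0.9996
y = L1*sin(t1) + L2*sin(t1+t2) = -1.9301
Distance to target:
d = sqrt((-1.6 - -0.9996)^2 + (-3.5 - -1.9301)^2)
= sqrt(0.3605 + 2.4646)
= 1.6808 m


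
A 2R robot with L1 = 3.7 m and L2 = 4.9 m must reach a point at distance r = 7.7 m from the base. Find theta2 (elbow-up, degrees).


cos(theta2) = (r^2 - L1^2 - L2^2) / (2*L1*L2)
cos(theta2) = (59.29 - 13.69 - 24.01) / 36.26
cos(theta2) = 0.595422
theta2 = 53.4573 degrees


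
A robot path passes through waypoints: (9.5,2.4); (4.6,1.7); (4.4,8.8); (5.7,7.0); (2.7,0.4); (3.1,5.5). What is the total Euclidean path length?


Segment lengths:
  seg1 = sqrt((-4.9)^2 + (-0.7)^2) = 4.9497
  seg2 = sqrt((-0.2)^2 + (7.1)^2) = 7.1028
  seg3 = sqrt((1.3)^2 + (-1.8)^2) = 2.2204
  seg4 = sqrt((-3.0)^2 + (-6.6)^2) = 7.2498
  seg5 = sqrt((0.4)^2 + (5.1)^2) = 5.1157
Total = 26.6384


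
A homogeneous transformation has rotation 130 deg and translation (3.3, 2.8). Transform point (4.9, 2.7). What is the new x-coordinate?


x' = cos(theta)*px - sin(theta)*py + tx
= -0.6428*4.9 - 0.766*2.7 + 3.3
= -1.918


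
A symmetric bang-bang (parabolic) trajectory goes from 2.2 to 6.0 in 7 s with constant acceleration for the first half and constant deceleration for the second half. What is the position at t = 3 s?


Symmetric rest-to-rest: each phase covers (pf-p0)/2 in time T/2. 0.5*a*(T/2)^2 = (pf-p0)/2 => a = 4*(pf-p0)/T^2
a = 4*(6.0-2.2)/7^2 = 0.3102
t = 3 is in the acceleration phase (t <= T/2).
p = p0 + 0.5*a*t^2 = 2.2 + 0.5*0.3102*3^2
= 3.5959


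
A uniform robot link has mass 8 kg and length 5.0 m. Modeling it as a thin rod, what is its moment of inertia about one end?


I = (1/3) * m * L^2
= (1/3) * 8 * 5.0^2
= 0.333333 * 8 * 25.0
= 66.6667 kg*m^2


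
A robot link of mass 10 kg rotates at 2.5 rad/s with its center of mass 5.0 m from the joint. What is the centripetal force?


F = m * omega^2 * r
= 10 * 2.5^2 * 5.0
= 10 * 6.25 * 5.0
= 312.5 N


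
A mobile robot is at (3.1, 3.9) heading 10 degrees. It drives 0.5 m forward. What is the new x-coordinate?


x_new = x0 + d*cos(theta)
= 3.1 + 0.5*cos(10)
= 3.1 + 0.4924
= 3.5924


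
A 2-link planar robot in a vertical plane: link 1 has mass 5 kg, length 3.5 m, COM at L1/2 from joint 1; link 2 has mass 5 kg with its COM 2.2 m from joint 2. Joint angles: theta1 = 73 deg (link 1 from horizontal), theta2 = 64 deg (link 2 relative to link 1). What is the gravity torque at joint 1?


Horizontal distance from joint 1 to link-1 COM:
  x_c1 = (L1/2)*cos(t1) = 1.75 * 0.2924 = 0.5117 m
Horizontal distance from joint 1 to link-2 COM:
  x_c2 = L1*cos(t1) + Lc2*cos(t1+t2)
       = 3.5*0.2924 + 2.2*-0.7314 = -0.5857 m
tau1 = m1*g*x_c1 + m2*g*x_c2
     = 5*9.81*0.5117 + 5*9.81*-0.5857
     = 25.0965 + -28.7275
     = -3.631 Nm


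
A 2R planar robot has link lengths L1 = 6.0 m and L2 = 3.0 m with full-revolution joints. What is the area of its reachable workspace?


r_max = L1 + L2 = 9.0 m
r_min = |L1 - L2| = 3.0 m
Area = pi*(r_max^2 - r_min^2)
= pi*(81.0 - 9.0)
= pi * 72.0
= 226.1947 m^2


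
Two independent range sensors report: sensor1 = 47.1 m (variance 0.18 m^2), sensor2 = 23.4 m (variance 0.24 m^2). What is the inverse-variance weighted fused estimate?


w1 = (1/var1) / (1/var1 + 1/var2)
   = 5.5556 / (5.5556 + 4.1667) = 0.5714
w2 = 1 - w1 = 0.4286
fused = w1*s1 + w2*s2 = 26.9143 + 10.0286
= 36.9429 m


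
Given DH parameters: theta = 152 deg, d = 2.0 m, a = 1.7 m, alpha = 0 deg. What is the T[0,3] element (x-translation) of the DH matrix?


T[0,3] = a * cos(theta)
= 1.7 * cos(152 deg)
= 1.7 * -0.8829
= -1.501


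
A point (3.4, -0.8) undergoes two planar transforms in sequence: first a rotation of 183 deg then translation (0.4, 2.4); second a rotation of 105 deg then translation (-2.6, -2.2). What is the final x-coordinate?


After transform 1:
x1 = cos(183)*3.4 - sin(183)*-0.8 + 0.4 = -3.0372
y1 = sin(183)*3.4 + cos(183)*-0.8 + 2.4 = 3.021
After transform 2:
x2 = cos(105)*-3.0372 - sin(105)*3.021 + -2.6
= -4.7319


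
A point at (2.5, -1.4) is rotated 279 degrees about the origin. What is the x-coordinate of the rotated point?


x' = x*cos(theta) - y*sin(theta)
cos(279 deg) = 0.1564, sin(279 deg) = -0.9877
x' = 2.5 * 0.1564 - -1.4 * -0.9877
= 0.3911 - 1.3828
= -0.9917


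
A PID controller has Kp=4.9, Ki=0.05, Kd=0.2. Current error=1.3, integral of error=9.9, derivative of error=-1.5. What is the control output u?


u = Kp*e + Ki*int(e) + Kd*de/dt
= 4.9*1.3 + 0.05*9.9 + 0.2*(-1.5)
= 6.37 + 0.495 + -0.3
= 6.565


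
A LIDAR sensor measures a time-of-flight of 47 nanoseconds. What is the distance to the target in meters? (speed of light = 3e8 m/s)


tof = 47 ns = 4.7e-08 s
dist = c * tof / 2
= 3e8 * 4.7e-08 / 2
= 7.05 m


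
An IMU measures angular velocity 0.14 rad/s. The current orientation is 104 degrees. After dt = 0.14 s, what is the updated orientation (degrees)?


delta_theta = w * dt = 0.14 * 0.14 = 0.0196 rad
= 1.123 deg
theta_new = 104 + 1.123 = 105.123 deg


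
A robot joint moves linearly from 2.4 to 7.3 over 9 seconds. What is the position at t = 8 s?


s = t/T = 8/9 = 0.8889
p(t) = p0 + (pf-p0)*s
= 2.4 + (7.3 - 2.4) * 0.8889
= 6.7556


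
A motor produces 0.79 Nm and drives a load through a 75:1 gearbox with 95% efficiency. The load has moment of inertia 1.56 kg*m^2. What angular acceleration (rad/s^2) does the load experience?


tau_out = tau_motor * N * eta
= 0.79 * 75 * 0.95 = 56.2875 Nm
alpha = tau_out / I = 56.2875 / 1.56
= 36.0817 rad/s^2


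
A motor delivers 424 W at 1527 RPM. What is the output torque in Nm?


omega = 1527 * 2*pi/60 = 159.9071 rad/s
tau = P / omega = 424 / 159.9071
= 2.6515 Nm


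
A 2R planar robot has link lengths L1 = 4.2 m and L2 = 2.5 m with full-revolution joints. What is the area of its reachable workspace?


r_max = L1 + L2 = 6.7 m
r_min = |L1 - L2| = 1.7 m
Area = pi*(r_max^2 - r_min^2)
= pi*(44.89 - 2.89)
= pi * 42.0
= 131.9469 m^2


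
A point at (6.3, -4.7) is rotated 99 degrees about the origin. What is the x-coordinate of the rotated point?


x' = x*cos(theta) - y*sin(theta)
cos(99 deg) = -0.1564, sin(99 deg) = 0.9877
x' = 6.3 * -0.1564 - -4.7 * 0.9877
= -0.9855 - -4.6421
= 3.6566


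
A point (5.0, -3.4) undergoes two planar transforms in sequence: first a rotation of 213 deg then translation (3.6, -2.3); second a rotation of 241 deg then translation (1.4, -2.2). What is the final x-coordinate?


After transform 1:
x1 = cos(213)*5.0 - sin(213)*-3.4 + 3.6 = -2.4451
y1 = sin(213)*5.0 + cos(213)*-3.4 + -2.3 = -2.1717
After transform 2:
x2 = cos(241)*-2.4451 - sin(241)*-2.1717 + 1.4
= 0.686


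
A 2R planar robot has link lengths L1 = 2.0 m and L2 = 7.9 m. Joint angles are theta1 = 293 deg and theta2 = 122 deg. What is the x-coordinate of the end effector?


Convert angles to radians: theta1 = 5.1138, theta2 = 2.1293
x = L1*cos(theta1) + L2*cos(theta1+theta2)
x = 0.7815 + 4.5313
x = 5.3127


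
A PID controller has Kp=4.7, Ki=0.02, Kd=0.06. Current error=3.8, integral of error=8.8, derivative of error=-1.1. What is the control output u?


u = Kp*e + Ki*int(e) + Kd*de/dt
= 4.7*3.8 + 0.02*8.8 + 0.06*(-1.1)
= 17.86 + 0.176 + -0.066
= 17.97


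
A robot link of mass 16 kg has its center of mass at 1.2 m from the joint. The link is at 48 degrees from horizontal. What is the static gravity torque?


tau = m*g*L*cos(angle)
= 16 * 9.81 * 1.2 * cos(48 deg)
= 16 * 9.81 * 1.2 * 0.6691
= 126.0321 Nm


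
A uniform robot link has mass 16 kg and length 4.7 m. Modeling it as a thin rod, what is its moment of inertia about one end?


I = (1/3) * m * L^2
= (1/3) * 16 * 4.7^2
= 0.333333 * 16 * 22.09
= 117.8133 kg*m^2


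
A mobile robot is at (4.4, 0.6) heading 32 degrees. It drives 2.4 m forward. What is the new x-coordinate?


x_new = x0 + d*cos(theta)
= 4.4 + 2.4*cos(32)
= 4.4 + 2.0353
= 6.4353


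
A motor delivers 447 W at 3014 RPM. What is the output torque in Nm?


omega = 3014 * 2*pi/60 = 315.6253 rad/s
tau = P / omega = 447 / 315.6253
= 1.4162 Nm


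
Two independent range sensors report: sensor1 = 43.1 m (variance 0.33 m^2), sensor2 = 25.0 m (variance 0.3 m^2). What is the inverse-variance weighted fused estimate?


w1 = (1/var1) / (1/var1 + 1/var2)
   = 3.0303 / (3.0303 + 3.3333) = 0.4762
w2 = 1 - w1 = 0.5238
fused = w1*s1 + w2*s2 = 20.5238 + 13.0952
= 33.619 m


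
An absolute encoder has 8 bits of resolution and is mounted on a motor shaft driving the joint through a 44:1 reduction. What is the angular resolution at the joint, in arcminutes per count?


counts = 2^8 = 256
effective counts at joint = 256 * 44 = 11264
resolution = 360*60 / 11264
= 1.9176 arcmin/count


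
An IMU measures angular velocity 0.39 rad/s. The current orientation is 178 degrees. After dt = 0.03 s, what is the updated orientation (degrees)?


delta_theta = w * dt = 0.39 * 0.03 = 0.0117 rad
= 0.6704 deg
theta_new = 178 + 0.6704 = 178.6704 deg


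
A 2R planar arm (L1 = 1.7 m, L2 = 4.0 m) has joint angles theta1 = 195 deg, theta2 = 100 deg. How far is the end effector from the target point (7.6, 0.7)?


End effector via forward kinematics:
x = L1*cos(t1) + L2*cos(t1+t2) = 0.0484
y = L1*sin(t1) + L2*sin(t1+t2) = -4.0652
Distance to target:
d = sqrt((7.6 - 0.0484)^2 + (0.7 - -4.0652)^2)
= sqrt(57.0267 + 22.7074)
= 8.9294 m


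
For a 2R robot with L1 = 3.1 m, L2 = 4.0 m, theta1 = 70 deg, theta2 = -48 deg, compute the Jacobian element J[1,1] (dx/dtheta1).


J[1,1] = -L1*sin(t1) - L2*sin(t1+t2)
= -3.1*sin(70) - 4.0*sin(22)
= -4.4115


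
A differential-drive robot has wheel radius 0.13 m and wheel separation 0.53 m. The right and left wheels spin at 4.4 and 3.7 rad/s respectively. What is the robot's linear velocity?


vR = r*wR = 0.13*4.4 = 0.572 m/s
vL = r*wL = 0.13*3.7 = 0.481 m/s
v = (vR+vL)/2 = 0.5265 m/s
omega = (vR-vL)/L = 0.1717 rad/s
linear velocity = 0.5265 m/s


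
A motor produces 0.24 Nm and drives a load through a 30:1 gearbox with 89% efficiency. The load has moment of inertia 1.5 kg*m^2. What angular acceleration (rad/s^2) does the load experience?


tau_out = tau_motor * N * eta
= 0.24 * 30 * 0.89 = 6.408 Nm
alpha = tau_out / I = 6.408 / 1.5
= 4.272 rad/s^2


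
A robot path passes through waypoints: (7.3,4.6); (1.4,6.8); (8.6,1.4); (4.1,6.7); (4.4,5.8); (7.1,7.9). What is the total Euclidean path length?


Segment lengths:
  seg1 = sqrt((-5.9)^2 + (2.2)^2) = 6.2968
  seg2 = sqrt((7.2)^2 + (-5.4)^2) = 9.0
  seg3 = sqrt((-4.5)^2 + (5.3)^2) = 6.9527
  seg4 = sqrt((0.3)^2 + (-0.9)^2) = 0.9487
  seg5 = sqrt((2.7)^2 + (2.1)^2) = 3.4205
Total = 26.6187


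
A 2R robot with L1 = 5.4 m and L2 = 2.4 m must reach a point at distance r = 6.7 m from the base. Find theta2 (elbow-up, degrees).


cos(theta2) = (r^2 - L1^2 - L2^2) / (2*L1*L2)
cos(theta2) = (44.89 - 29.16 - 5.76) / 25.92
cos(theta2) = 0.384645
theta2 = 67.3783 degrees


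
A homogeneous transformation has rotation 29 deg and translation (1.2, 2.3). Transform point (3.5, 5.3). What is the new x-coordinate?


x' = cos(theta)*px - sin(theta)*py + tx
= 0.8746*3.5 - 0.4848*5.3 + 1.2
= 1.6917


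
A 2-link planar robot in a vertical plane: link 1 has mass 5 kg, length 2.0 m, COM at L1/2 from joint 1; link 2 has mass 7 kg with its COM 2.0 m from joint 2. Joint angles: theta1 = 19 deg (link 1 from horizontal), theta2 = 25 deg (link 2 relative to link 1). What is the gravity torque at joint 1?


Horizontal distance from joint 1 to link-1 COM:
  x_c1 = (L1/2)*cos(t1) = 1.0 * 0.9455 = 0.9455 m
Horizontal distance from joint 1 to link-2 COM:
  x_c2 = L1*cos(t1) + Lc2*cos(t1+t2)
       = 2.0*0.9455 + 2.0*0.7193 = 3.3297 m
tau1 = m1*g*x_c1 + m2*g*x_c2
     = 5*9.81*0.9455 + 7*9.81*3.3297
     = 46.3777 + 228.6516
     = 275.0293 Nm


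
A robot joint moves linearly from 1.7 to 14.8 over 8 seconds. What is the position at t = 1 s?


s = t/T = 1/8 = 0.125
p(t) = p0 + (pf-p0)*s
= 1.7 + (14.8 - 1.7) * 0.125
= 3.3375


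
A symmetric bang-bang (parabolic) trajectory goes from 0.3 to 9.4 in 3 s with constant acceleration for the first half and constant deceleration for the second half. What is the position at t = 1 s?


Symmetric rest-to-rest: each phase covers (pf-p0)/2 in time T/2. 0.5*a*(T/2)^2 = (pf-p0)/2 => a = 4*(pf-p0)/T^2
a = 4*(9.4-0.3)/3^2 = 4.0444
t = 1 is in the acceleration phase (t <= T/2).
p = p0 + 0.5*a*t^2 = 0.3 + 0.5*4.0444*1^2
= 2.3222


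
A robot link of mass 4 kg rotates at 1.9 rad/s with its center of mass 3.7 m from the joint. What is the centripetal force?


F = m * omega^2 * r
= 4 * 1.9^2 * 3.7
= 4 * 3.61 * 3.7
= 53.428 N


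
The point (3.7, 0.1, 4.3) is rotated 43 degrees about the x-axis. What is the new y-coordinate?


Rotation about x-axis: y' = y*cos(theta) - z*sin(theta)
= 0.1 * 0.7314 - 4.3 * 0.682
= -2.8595


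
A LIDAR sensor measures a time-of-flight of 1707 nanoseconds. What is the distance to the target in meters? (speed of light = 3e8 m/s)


tof = 1707 ns = 1.707e-06 s
dist = c * tof / 2
= 3e8 * 1.707e-06 / 2
= 256.05 m


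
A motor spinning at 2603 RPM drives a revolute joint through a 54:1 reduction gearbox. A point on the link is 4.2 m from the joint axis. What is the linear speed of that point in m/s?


omega_motor = 2603 * 2*pi/60 = 272.5855 rad/s
omega_joint = omega_motor / 54 = 5.0479 rad/s
v = omega_joint * r = 5.0479 * 4.2
= 21.2011 m/s


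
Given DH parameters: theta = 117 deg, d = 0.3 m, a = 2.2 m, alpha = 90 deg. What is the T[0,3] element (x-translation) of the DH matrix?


T[0,3] = a * cos(theta)
= 2.2 * cos(117 deg)
= 2.2 * -0.454
= -0.9988


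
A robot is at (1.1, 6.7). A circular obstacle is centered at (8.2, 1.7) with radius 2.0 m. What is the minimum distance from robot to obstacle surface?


center_dist = sqrt((1.1-8.2)^2 + (6.7-1.7)^2)
= sqrt(50.41 + 25.0)
= 8.6839
min_dist = center_dist - radius = 8.6839 - 2.0 = 6.6839 m


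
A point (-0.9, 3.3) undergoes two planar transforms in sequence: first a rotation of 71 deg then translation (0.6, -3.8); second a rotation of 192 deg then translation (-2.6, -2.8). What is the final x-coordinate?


After transform 1:
x1 = cos(71)*-0.9 - sin(71)*3.3 + 0.6 = -2.8132
y1 = sin(71)*-0.9 + cos(71)*3.3 + -3.8 = -3.5766
After transform 2:
x2 = cos(192)*-2.8132 - sin(192)*-3.5766 + -2.6
= -0.5919


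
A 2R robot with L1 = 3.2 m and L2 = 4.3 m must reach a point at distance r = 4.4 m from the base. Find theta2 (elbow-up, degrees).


cos(theta2) = (r^2 - L1^2 - L2^2) / (2*L1*L2)
cos(theta2) = (19.36 - 10.24 - 18.49) / 27.52
cos(theta2) = -0.34048
theta2 = 109.9061 degrees


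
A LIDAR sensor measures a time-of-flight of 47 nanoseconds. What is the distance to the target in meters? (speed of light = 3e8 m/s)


tof = 47 ns = 4.7e-08 s
dist = c * tof / 2
= 3e8 * 4.7e-08 / 2
= 7.05 m


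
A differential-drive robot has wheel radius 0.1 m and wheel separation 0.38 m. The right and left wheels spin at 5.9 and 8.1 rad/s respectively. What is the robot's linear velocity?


vR = r*wR = 0.1*5.9 = 0.59 m/s
vL = r*wL = 0.1*8.1 = 0.81 m/s
v = (vR+vL)/2 = 0.7 m/s
omega = (vR-vL)/L = -0.5789 rad/s
linear velocity = 0.7 m/s


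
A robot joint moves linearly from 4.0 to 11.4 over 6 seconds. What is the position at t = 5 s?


s = t/T = 5/6 = 0.8333
p(t) = p0 + (pf-p0)*s
= 4.0 + (11.4 - 4.0) * 0.8333
= 10.1667


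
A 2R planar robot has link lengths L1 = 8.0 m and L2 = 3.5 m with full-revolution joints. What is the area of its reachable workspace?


r_max = L1 + L2 = 11.5 m
r_min = |L1 - L2| = 4.5 m
Area = pi*(r_max^2 - r_min^2)
= pi*(132.25 - 20.25)
= pi * 112.0
= 351.8584 m^2


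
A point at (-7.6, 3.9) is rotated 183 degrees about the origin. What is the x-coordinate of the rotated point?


x' = x*cos(theta) - y*sin(theta)
cos(183 deg) = -0.9986, sin(183 deg) = -0.0523
x' = -7.6 * -0.9986 - 3.9 * -0.0523
= 7.5896 - -0.2041
= 7.7937


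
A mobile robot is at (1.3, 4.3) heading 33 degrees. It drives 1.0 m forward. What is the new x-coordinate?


x_new = x0 + d*cos(theta)
= 1.3 + 1.0*cos(33)
= 1.3 + 0.8387
= 2.1387


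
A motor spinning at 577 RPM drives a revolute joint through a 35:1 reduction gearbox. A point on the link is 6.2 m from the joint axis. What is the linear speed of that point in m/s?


omega_motor = 577 * 2*pi/60 = 60.4233 rad/s
omega_joint = omega_motor / 35 = 1.7264 rad/s
v = omega_joint * r = 1.7264 * 6.2
= 10.7036 m/s


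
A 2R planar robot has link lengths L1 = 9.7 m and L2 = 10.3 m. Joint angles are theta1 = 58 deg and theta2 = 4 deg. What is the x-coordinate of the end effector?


Convert angles to radians: theta1 = 1.0123, theta2 = 0.0698
x = L1*cos(theta1) + L2*cos(theta1+theta2)
x = 5.1402 + 4.8356
x = 9.9758


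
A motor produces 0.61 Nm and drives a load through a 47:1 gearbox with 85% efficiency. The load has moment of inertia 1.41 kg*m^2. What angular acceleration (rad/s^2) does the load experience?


tau_out = tau_motor * N * eta
= 0.61 * 47 * 0.85 = 24.3695 Nm
alpha = tau_out / I = 24.3695 / 1.41
= 17.2833 rad/s^2


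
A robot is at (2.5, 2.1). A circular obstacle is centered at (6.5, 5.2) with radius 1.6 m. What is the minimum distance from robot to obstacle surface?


center_dist = sqrt((2.5-6.5)^2 + (2.1-5.2)^2)
= sqrt(16.0 + 9.61)
= 5.0606
min_dist = center_dist - radius = 5.0606 - 1.6 = 3.4606 m


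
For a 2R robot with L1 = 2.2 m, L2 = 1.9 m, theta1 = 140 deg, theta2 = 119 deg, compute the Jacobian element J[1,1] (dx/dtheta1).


J[1,1] = -L1*sin(t1) - L2*sin(t1+t2)
= -2.2*sin(140) - 1.9*sin(259)
= 0.451


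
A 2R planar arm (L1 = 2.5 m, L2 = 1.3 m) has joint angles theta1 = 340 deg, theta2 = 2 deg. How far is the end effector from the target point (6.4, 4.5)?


End effector via forward kinematics:
x = L1*cos(t1) + L2*cos(t1+t2) = 3.5856
y = L1*sin(t1) + L2*sin(t1+t2) = -1.2568
Distance to target:
d = sqrt((6.4 - 3.5856)^2 + (4.5 - -1.2568)^2)
= sqrt(7.9208 + 33.1404)
= 6.4079 m


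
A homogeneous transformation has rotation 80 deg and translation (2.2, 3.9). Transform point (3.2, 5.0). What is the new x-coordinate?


x' = cos(theta)*px - sin(theta)*py + tx
= 0.1736*3.2 - 0.9848*5.0 + 2.2
= -2.1684


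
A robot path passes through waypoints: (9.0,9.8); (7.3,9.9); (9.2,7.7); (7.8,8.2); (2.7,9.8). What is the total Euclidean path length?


Segment lengths:
  seg1 = sqrt((-1.7)^2 + (0.1)^2) = 1.7029
  seg2 = sqrt((1.9)^2 + (-2.2)^2) = 2.9069
  seg3 = sqrt((-1.4)^2 + (0.5)^2) = 1.4866
  seg4 = sqrt((-5.1)^2 + (1.6)^2) = 5.3451
Total = 11.4415


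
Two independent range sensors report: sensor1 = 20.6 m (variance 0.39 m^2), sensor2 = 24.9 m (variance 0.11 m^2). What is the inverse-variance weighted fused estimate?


w1 = (1/var1) / (1/var1 + 1/var2)
   = 2.5641 / (2.5641 + 9.0909) = 0.22
w2 = 1 - w1 = 0.78
fused = w1*s1 + w2*s2 = 4.532 + 19.422
= 23.954 m


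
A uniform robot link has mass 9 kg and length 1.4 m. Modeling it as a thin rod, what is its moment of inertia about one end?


I = (1/3) * m * L^2
= (1/3) * 9 * 1.4^2
= 0.333333 * 9 * 1.96
= 5.88 kg*m^2


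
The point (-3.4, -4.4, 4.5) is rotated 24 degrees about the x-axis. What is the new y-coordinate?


Rotation about x-axis: y' = y*cos(theta) - z*sin(theta)
= -4.4 * 0.9135 - 4.5 * 0.4067
= -5.8499


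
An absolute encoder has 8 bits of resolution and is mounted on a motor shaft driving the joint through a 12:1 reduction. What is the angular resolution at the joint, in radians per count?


counts = 2^8 = 256
effective counts at joint = 256 * 12 = 3072
resolution = 2*pi / 3072
= 0.002 rad/count


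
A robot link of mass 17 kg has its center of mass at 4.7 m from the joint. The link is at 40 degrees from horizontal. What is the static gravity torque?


tau = m*g*L*cos(angle)
= 17 * 9.81 * 4.7 * cos(40 deg)
= 17 * 9.81 * 4.7 * 0.766
= 600.4402 Nm


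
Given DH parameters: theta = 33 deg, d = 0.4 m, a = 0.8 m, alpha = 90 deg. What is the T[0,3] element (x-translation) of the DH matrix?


T[0,3] = a * cos(theta)
= 0.8 * cos(33 deg)
= 0.8 * 0.8387
= 0.6709


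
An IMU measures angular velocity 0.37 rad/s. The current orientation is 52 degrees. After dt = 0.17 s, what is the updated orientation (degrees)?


delta_theta = w * dt = 0.37 * 0.17 = 0.0629 rad
= 3.6039 deg
theta_new = 52 + 3.6039 = 55.6039 deg


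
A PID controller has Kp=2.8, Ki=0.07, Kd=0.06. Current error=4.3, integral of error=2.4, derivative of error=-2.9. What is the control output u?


u = Kp*e + Ki*int(e) + Kd*de/dt
= 2.8*4.3 + 0.07*2.4 + 0.06*(-2.9)
= 12.04 + 0.168 + -0.174
= 12.034


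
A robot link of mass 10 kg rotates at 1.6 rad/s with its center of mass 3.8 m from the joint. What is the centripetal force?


F = m * omega^2 * r
= 10 * 1.6^2 * 3.8
= 10 * 2.56 * 3.8
= 97.28 N


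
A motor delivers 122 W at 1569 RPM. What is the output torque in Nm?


omega = 1569 * 2*pi/60 = 164.3053 rad/s
tau = P / omega = 122 / 164.3053
= 0.7425 Nm


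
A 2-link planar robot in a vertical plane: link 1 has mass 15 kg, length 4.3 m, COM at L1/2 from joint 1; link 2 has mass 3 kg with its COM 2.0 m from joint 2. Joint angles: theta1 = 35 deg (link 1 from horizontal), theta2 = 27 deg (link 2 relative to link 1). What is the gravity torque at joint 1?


Horizontal distance from joint 1 to link-1 COM:
  x_c1 = (L1/2)*cos(t1) = 2.15 * 0.8192 = 1.7612 m
Horizontal distance from joint 1 to link-2 COM:
  x_c2 = L1*cos(t1) + Lc2*cos(t1+t2)
       = 4.3*0.8192 + 2.0*0.4695 = 4.4613 m
tau1 = m1*g*x_c1 + m2*g*x_c2
     = 15*9.81*1.7612 + 3*9.81*4.4613
     = 259.1572 + 131.296
     = 390.4531 Nm


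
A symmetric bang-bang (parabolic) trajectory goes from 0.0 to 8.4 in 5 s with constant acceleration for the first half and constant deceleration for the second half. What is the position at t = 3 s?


Symmetric rest-to-rest: each phase covers (pf-p0)/2 in time T/2. 0.5*a*(T/2)^2 = (pf-p0)/2 => a = 4*(pf-p0)/T^2
a = 4*(8.4-0.0)/5^2 = 1.344
t = 3 is in the deceleration phase (t > T/2).
p = pf - 0.5*a*(T-t)^2 = 8.4 - 0.5*1.344*2^2
= 5.712


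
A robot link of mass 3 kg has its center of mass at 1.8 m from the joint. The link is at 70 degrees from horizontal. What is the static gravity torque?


tau = m*g*L*cos(angle)
= 3 * 9.81 * 1.8 * cos(70 deg)
= 3 * 9.81 * 1.8 * 0.342
= 18.1182 Nm


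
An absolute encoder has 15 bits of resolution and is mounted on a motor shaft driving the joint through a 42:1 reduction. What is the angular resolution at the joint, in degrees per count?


counts = 2^15 = 32768
effective counts at joint = 32768 * 42 = 1376256
resolution = 360 / 1376256
= 2.6158e-04 deg/count


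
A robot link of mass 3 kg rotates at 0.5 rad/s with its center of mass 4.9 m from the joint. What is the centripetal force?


F = m * omega^2 * r
= 3 * 0.5^2 * 4.9
= 3 * 0.25 * 4.9
= 3.675 N


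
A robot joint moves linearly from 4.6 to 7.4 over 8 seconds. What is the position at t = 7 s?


s = t/T = 7/8 = 0.875
p(t) = p0 + (pf-p0)*s
= 4.6 + (7.4 - 4.6) * 0.875
= 7.05


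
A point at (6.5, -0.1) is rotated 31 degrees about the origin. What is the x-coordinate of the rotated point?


x' = x*cos(theta) - y*sin(theta)
cos(31 deg) = 0.8572, sin(31 deg) = 0.515
x' = 6.5 * 0.8572 - -0.1 * 0.515
= 5.5716 - -0.0515
= 5.6231


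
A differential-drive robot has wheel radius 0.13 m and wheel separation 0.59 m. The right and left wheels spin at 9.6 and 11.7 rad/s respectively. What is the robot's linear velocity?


vR = r*wR = 0.13*9.6 = 1.248 m/s
vL = r*wL = 0.13*11.7 = 1.521 m/s
v = (vR+vL)/2 = 1.3845 m/s
omega = (vR-vL)/L = -0.4627 rad/s
linear velocity = 1.3845 m/s


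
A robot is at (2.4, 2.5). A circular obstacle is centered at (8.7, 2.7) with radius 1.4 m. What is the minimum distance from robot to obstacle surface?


center_dist = sqrt((2.4-8.7)^2 + (2.5-2.7)^2)
= sqrt(39.69 + 0.04)
= 6.3032
min_dist = center_dist - radius = 6.3032 - 1.4 = 4.9032 m


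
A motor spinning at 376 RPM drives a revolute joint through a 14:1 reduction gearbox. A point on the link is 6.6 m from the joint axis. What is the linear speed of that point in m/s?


omega_motor = 376 * 2*pi/60 = 39.3746 rad/s
omega_joint = omega_motor / 14 = 2.8125 rad/s
v = omega_joint * r = 2.8125 * 6.6
= 18.5623 m/s


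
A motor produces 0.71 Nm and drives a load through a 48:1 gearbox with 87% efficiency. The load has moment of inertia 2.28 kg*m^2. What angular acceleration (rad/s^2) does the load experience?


tau_out = tau_motor * N * eta
= 0.71 * 48 * 0.87 = 29.6496 Nm
alpha = tau_out / I = 29.6496 / 2.28
= 13.0042 rad/s^2


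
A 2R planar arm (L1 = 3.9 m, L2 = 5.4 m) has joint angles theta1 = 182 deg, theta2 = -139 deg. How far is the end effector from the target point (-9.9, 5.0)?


End effector via forward kinematics:
x = L1*cos(t1) + L2*cos(t1+t2) = 0.0517
y = L1*sin(t1) + L2*sin(t1+t2) = 3.5467
Distance to target:
d = sqrt((-9.9 - 0.0517)^2 + (5.0 - 3.5467)^2)
= sqrt(99.036 + 2.1121)
= 10.0572 m


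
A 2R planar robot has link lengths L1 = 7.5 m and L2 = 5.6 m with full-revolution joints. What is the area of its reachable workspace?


r_max = L1 + L2 = 13.1 m
r_min = |L1 - L2| = 1.9 m
Area = pi*(r_max^2 - r_min^2)
= pi*(171.61 - 3.61)
= pi * 168.0
= 527.7876 m^2


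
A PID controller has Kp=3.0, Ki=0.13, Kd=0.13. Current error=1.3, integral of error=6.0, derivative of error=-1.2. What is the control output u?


u = Kp*e + Ki*int(e) + Kd*de/dt
= 3.0*1.3 + 0.13*6.0 + 0.13*(-1.2)
= 3.9 + 0.78 + -0.156
= 4.524


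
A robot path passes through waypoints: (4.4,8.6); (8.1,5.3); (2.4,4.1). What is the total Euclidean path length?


Segment lengths:
  seg1 = sqrt((3.7)^2 + (-3.3)^2) = 4.9578
  seg2 = sqrt((-5.7)^2 + (-1.2)^2) = 5.8249
Total = 10.7828


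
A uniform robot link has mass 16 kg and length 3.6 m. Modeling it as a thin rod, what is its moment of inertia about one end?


I = (1/3) * m * L^2
= (1/3) * 16 * 3.6^2
= 0.333333 * 16 * 12.96
= 69.12 kg*m^2


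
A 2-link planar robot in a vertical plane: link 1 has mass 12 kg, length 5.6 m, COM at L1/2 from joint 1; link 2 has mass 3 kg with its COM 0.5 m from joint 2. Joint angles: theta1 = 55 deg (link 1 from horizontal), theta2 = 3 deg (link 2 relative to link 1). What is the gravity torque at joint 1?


Horizontal distance from joint 1 to link-1 COM:
  x_c1 = (L1/2)*cos(t1) = 2.8 * 0.5736 = 1.606 m
Horizontal distance from joint 1 to link-2 COM:
  x_c2 = L1*cos(t1) + Lc2*cos(t1+t2)
       = 5.6*0.5736 + 0.5*0.5299 = 3.477 m
tau1 = m1*g*x_c1 + m2*g*x_c2
     = 12*9.81*1.606 + 3*9.81*3.477
     = 189.06 + 102.3277
     = 291.3877 Nm


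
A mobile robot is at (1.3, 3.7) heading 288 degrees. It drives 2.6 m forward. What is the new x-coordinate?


x_new = x0 + d*cos(theta)
= 1.3 + 2.6*cos(288)
= 1.3 + 0.8034
= 2.1034


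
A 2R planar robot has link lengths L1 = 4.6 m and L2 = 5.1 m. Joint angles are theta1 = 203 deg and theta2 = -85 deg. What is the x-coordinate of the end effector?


Convert angles to radians: theta1 = 3.543, theta2 = -1.4835
x = L1*cos(theta1) + L2*cos(theta1+theta2)
x = -4.2343 + -2.3943
x = -6.6286


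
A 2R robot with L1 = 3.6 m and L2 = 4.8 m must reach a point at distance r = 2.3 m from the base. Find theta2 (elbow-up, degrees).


cos(theta2) = (r^2 - L1^2 - L2^2) / (2*L1*L2)
cos(theta2) = (5.29 - 12.96 - 23.04) / 34.56
cos(theta2) = -0.8886
theta2 = 152.6978 degrees


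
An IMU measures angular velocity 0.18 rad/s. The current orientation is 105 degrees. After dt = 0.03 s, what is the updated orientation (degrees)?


delta_theta = w * dt = 0.18 * 0.03 = 0.0054 rad
= 0.3094 deg
theta_new = 105 + 0.3094 = 105.3094 deg


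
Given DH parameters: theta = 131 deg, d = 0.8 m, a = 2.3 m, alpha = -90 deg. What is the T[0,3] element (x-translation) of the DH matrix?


T[0,3] = a * cos(theta)
= 2.3 * cos(131 deg)
= 2.3 * -0.6561
= -1.5089


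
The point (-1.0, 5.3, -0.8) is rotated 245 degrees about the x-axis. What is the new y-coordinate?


Rotation about x-axis: y' = y*cos(theta) - z*sin(theta)
= 5.3 * -0.4226 - -0.8 * -0.9063
= -2.9649


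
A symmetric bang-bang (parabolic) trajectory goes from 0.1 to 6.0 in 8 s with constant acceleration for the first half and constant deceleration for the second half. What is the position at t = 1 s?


Symmetric rest-to-rest: each phase covers (pf-p0)/2 in time T/2. 0.5*a*(T/2)^2 = (pf-p0)/2 => a = 4*(pf-p0)/T^2
a = 4*(6.0-0.1)/8^2 = 0.3688
t = 1 is in the acceleration phase (t <= T/2).
p = p0 + 0.5*a*t^2 = 0.1 + 0.5*0.3688*1^2
= 0.2844


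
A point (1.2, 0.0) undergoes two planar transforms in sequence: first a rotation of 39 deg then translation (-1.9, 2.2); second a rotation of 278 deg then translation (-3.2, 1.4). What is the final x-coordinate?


After transform 1:
x1 = cos(39)*1.2 - sin(39)*0.0 + -1.9 = -0.9674
y1 = sin(39)*1.2 + cos(39)*0.0 + 2.2 = 2.9552
After transform 2:
x2 = cos(278)*-0.9674 - sin(278)*2.9552 + -3.2
= -0.4082


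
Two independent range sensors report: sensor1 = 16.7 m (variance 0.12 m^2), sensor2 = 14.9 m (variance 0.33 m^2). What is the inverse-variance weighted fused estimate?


w1 = (1/var1) / (1/var1 + 1/var2)
   = 8.3333 / (8.3333 + 3.0303) = 0.7333
w2 = 1 - w1 = 0.2667
fused = w1*s1 + w2*s2 = 12.2467 + 3.9733
= 16.22 m


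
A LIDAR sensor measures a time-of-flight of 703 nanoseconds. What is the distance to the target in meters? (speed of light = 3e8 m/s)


tof = 703 ns = 7.03e-07 s
dist = c * tof / 2
= 3e8 * 7.03e-07 / 2
= 105.45 m


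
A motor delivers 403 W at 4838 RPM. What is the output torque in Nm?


omega = 4838 * 2*pi/60 = 506.6342 rad/s
tau = P / omega = 403 / 506.6342
= 0.7954 Nm


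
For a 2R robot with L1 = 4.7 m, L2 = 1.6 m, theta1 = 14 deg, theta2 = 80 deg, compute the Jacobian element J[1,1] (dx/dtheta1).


J[1,1] = -L1*sin(t1) - L2*sin(t1+t2)
= -4.7*sin(14) - 1.6*sin(94)
= -2.7331


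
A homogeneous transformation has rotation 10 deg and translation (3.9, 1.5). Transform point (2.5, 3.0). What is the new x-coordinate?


x' = cos(theta)*px - sin(theta)*py + tx
= 0.9848*2.5 - 0.1736*3.0 + 3.9
= 5.8411


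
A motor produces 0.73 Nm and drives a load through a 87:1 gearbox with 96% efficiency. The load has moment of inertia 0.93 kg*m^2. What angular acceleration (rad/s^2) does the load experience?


tau_out = tau_motor * N * eta
= 0.73 * 87 * 0.96 = 60.9696 Nm
alpha = tau_out / I = 60.9696 / 0.93
= 65.5587 rad/s^2


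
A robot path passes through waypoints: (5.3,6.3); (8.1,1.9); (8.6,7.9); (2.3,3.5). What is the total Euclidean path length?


Segment lengths:
  seg1 = sqrt((2.8)^2 + (-4.4)^2) = 5.2154
  seg2 = sqrt((0.5)^2 + (6.0)^2) = 6.0208
  seg3 = sqrt((-6.3)^2 + (-4.4)^2) = 7.6844
Total = 18.9206


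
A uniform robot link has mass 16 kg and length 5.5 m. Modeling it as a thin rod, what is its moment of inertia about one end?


I = (1/3) * m * L^2
= (1/3) * 16 * 5.5^2
= 0.333333 * 16 * 30.25
= 161.3333 kg*m^2


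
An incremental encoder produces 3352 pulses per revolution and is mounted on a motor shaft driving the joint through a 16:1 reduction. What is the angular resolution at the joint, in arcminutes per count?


counts per rev = 3352
effective counts at joint = 3352 * 16 = 53632
resolution = 360*60 / 53632
= 0.4027 arcmin/count


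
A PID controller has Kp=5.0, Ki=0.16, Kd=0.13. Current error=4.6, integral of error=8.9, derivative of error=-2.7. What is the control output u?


u = Kp*e + Ki*int(e) + Kd*de/dt
= 5.0*4.6 + 0.16*8.9 + 0.13*(-2.7)
= 23.0 + 1.424 + -0.351
= 24.073
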